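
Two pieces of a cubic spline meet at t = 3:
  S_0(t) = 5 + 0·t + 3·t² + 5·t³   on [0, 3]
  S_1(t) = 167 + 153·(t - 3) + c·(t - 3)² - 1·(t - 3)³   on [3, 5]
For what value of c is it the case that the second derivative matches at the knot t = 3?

48

S_0''(t) = 6 + 30·t, so S_0''(3) = 96. On the right, S_1''(3) = 2c, so c = 48.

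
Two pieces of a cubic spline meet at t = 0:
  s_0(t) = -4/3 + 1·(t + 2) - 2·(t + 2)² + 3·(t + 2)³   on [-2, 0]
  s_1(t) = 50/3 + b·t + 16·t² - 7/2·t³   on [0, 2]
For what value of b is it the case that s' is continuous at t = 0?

s_0'(t) = 1 - 4·(t + 2) + 9·(t + 2)², so s_0'(0) = 29. On the right, s_1'(0) = b, so b = 29.

29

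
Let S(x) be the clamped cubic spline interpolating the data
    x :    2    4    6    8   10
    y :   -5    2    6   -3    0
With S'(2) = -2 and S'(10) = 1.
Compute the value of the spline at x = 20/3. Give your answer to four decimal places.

Let m_i = S''(x_i). Step sizes h_i = 2, 2, 2, 2; slopes of the chords Δ_i = (y_(i+1) - y_i)/h_i = 7/2, 2, -9/2, 3/2.
  2·m_0 + 8·m_1 + 2·m_2 = 6(Δ_1 - Δ_0) = -9
  2·m_1 + 8·m_2 + 2·m_3 = 6(Δ_2 - Δ_1) = -39
  2·m_2 + 8·m_3 + 2·m_4 = 6(Δ_3 - Δ_2) = 36
Clamped end conditions give two more equations: 2h_0·m_0 + h_0·m_1 = 6(Δ_0 - S'(2)) = 33 and h_3·m_3 + 2h_3·m_4 = 6(S'(10) - Δ_3) = -3.
Hence m_0 = 147/16, m_1 = -15/8, m_2 = -99/16, m_3 = 57/8, m_4 = -69/16.
On [6, 8], S(x) = 6 - 11/4·(x - 6) - 99/32·(x - 6)² + 71/64·(x - 6)³.
With (x - 6) = 2/3: S(20/3) = 337/108.

3.1204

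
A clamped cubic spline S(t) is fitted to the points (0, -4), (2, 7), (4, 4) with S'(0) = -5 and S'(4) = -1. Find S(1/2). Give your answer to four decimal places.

-4.1094

Put m_i = S'' at the i-th knot. Here h = (2, 2) and Δ = (11/2, -3/2), so the interior equations h_(i-1)·m_(i-1) + 2(h_(i-1)+h_i)·m_i + h_i·m_(i+1) = 6(Δ_i − Δ_(i-1)) read
  2·m_0 + 8·m_1 + 2·m_2 = 6(Δ_1 - Δ_0) = -42
Clamped end conditions give two more equations: 2h_0·m_0 + h_0·m_1 = 6(Δ_0 - S'(0)) = 63 and h_1·m_1 + 2h_1·m_2 = 6(S'(4) - Δ_1) = 3.
Solving the tridiagonal system: m_0 = 22, m_1 = -25/2, m_2 = 7.
On [0, 2], S(t) = -4 - 5·t + 11·t² - 23/8·t³.
With t = 1/2: S(1/2) = -263/64.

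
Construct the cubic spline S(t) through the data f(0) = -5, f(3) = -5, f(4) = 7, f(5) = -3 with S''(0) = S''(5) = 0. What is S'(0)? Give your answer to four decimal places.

Put M_i = S'' at the i-th knot. Here h = (3, 1, 1) and Δ = (0, 12, -10), so the interior equations h_(i-1)·M_(i-1) + 2(h_(i-1)+h_i)·M_i + h_i·M_(i+1) = 6(Δ_i − Δ_(i-1)) read
  3·M_0 + 8·M_1 + 1·M_2 = 6(Δ_1 - Δ_0) = 72
  1·M_1 + 4·M_2 + 1·M_3 = 6(Δ_2 - Δ_1) = -132
Natural end conditions: M_0 = M_3 = 0.
Hence M_0 = 0, M_1 = 420/31, M_2 = -1128/31, M_3 = 0.
On [0, 3], S'(t) = b_0 + 2c_0·t + 3d_0·t² with b_0 = Δ_0 - h_0(2M_0 + M_1)/6 = -210/31, c_0 = M_0/2 = 0, d_0 = (M_1 - M_0)/(6h_0) = 70/93. So S'(0) = -210/31.

-6.7742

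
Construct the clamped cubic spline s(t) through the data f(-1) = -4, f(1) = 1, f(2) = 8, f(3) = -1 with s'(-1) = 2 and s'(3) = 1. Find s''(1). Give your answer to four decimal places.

Write M_i for s''(x_i). With h_i = 2, 1, 1 and divided differences Δ_i = 5/2, 7, -9, the continuity of s' gives the tridiagonal system
  2·M_0 + 6·M_1 + 1·M_2 = 6(Δ_1 - Δ_0) = 27
  1·M_1 + 4·M_2 + 1·M_3 = 6(Δ_2 - Δ_1) = -96
Clamped end conditions give two more equations: 2h_0·M_0 + h_0·M_1 = 6(Δ_0 - s'(-1)) = 3 and h_2·M_2 + 2h_2·M_3 = 6(s'(3) - Δ_2) = 60.
Solving the tridiagonal system: M_0 = -127/22, M_1 = 287/22, M_2 = -437/11, M_3 = 1097/22.

13.0455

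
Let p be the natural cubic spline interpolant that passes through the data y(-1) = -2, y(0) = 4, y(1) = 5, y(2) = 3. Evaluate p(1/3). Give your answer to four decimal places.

With M_i denoting the second derivative at x_i, h_i = 1, 1, 1, and Δ_i = (y_(i+1) − y_i)/h_i = 6, 1, -2:
  1·M_0 + 4·M_1 + 1·M_2 = 6(Δ_1 - Δ_0) = -30
  1·M_1 + 4·M_2 + 1·M_3 = 6(Δ_2 - Δ_1) = -18
Natural end conditions: M_0 = M_3 = 0.
Solving: M_0 = 0, M_1 = -34/5, M_2 = -14/5, M_3 = 0.
On [0, 1], p(x) = 4 + 56/15·x - 17/5·x² + 2/3·x³.
With x = 1/3: p(1/3) = 1981/405.

4.8914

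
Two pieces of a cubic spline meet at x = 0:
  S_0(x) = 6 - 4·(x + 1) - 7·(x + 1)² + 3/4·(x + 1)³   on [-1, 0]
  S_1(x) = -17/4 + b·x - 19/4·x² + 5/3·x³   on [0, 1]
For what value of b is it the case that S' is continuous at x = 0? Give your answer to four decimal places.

-15.7500

S_0'(x) = -4 - 14·(x + 1) + 9/4·(x + 1)², so S_0'(0) = -63/4. On the right, S_1'(0) = b, so b = -63/4.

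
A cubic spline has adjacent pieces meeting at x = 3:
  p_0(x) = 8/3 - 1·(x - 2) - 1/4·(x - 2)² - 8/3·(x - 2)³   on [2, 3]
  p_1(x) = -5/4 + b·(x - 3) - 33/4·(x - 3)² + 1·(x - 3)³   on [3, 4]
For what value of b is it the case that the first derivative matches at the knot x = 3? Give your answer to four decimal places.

p_0'(x) = -1 - 1/2·(x - 2) - 8·(x - 2)², so p_0'(3) = -19/2. On the right, p_1'(3) = b, so b = -19/2.

-9.5000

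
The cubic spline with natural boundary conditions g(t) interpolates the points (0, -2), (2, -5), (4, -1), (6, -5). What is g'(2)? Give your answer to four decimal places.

Let M_i = g''(x_i). Step sizes h_i = 2, 2, 2; slopes of the chords Δ_i = (y_(i+1) - y_i)/h_i = -3/2, 2, -2.
  2·M_0 + 8·M_1 + 2·M_2 = 6(Δ_1 - Δ_0) = 21
  2·M_1 + 8·M_2 + 2·M_3 = 6(Δ_2 - Δ_1) = -24
Natural end conditions: M_0 = M_3 = 0.
Forward elimination and back-substitution give M_0 = 0, M_1 = 18/5, M_2 = -39/10, M_3 = 0.
On [2, 4], g'(t) = b_1 + 2c_1·(t - 2) + 3d_1·(t - 2)² with b_1 = Δ_1 - h_1(2M_1 + M_2)/6 = 9/10, c_1 = M_1/2 = 9/5, d_1 = (M_2 - M_1)/(6h_1) = -5/8. So g'(2) = 9/10.

0.9000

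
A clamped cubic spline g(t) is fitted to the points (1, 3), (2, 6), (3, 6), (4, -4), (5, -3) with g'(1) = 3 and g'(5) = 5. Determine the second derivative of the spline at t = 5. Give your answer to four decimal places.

With σ_i denoting the second derivative at x_i, h_i = 1, 1, 1, 1, and Δ_i = (y_(i+1) − y_i)/h_i = 3, 0, -10, 1:
  1·σ_0 + 4·σ_1 + 1·σ_2 = 6(Δ_1 - Δ_0) = -18
  1·σ_1 + 4·σ_2 + 1·σ_3 = 6(Δ_2 - Δ_1) = -60
  1·σ_2 + 4·σ_3 + 1·σ_4 = 6(Δ_3 - Δ_2) = 66
Clamped end conditions give two more equations: 2h_0·σ_0 + h_0·σ_1 = 6(Δ_0 - g'(1)) = 0 and h_3·σ_3 + 2h_3·σ_4 = 6(g'(5) - Δ_3) = 24.
Solving the tridiagonal system: σ_0 = -5/14, σ_1 = 5/7, σ_2 = -41/2, σ_3 = 149/7, σ_4 = 19/14.

1.3571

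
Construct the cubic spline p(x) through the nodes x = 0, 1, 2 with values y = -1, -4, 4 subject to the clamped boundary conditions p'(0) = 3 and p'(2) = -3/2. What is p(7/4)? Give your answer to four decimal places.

3.1191

Write m_i for p''(x_i). With h_i = 1, 1 and divided differences Δ_i = -3, 8, the continuity of p' gives the tridiagonal system
  1·m_0 + 4·m_1 + 1·m_2 = 6(Δ_1 - Δ_0) = 66
Clamped end conditions give two more equations: 2h_0·m_0 + h_0·m_1 = 6(Δ_0 - p'(0)) = -36 and h_1·m_1 + 2h_1·m_2 = 6(p'(2) - Δ_1) = -57.
Forward elimination and back-substitution give m_0 = -147/4, m_1 = 75/2, m_2 = -189/4.
On [1, 2], p(x) = -4 + 27/8·(x - 1) + 75/4·(x - 1)² - 113/8·(x - 1)³.
With (x - 1) = 3/4: p(7/4) = 1597/512.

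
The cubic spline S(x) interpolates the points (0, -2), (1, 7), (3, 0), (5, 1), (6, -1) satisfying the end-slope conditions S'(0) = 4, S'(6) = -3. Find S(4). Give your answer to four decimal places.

With m_i denoting the second derivative at x_i, h_i = 1, 2, 2, 1, and Δ_i = (y_(i+1) − y_i)/h_i = 9, -7/2, 1/2, -2:
  1·m_0 + 6·m_1 + 2·m_2 = 6(Δ_1 - Δ_0) = -75
  2·m_1 + 8·m_2 + 2·m_3 = 6(Δ_2 - Δ_1) = 24
  2·m_2 + 6·m_3 + 1·m_4 = 6(Δ_3 - Δ_2) = -15
Clamped end conditions give two more equations: 2h_0·m_0 + h_0·m_1 = 6(Δ_0 - S'(0)) = 30 and h_3·m_3 + 2h_3·m_4 = 6(S'(6) - Δ_3) = -6.
Forward elimination and back-substitution give m_0 = 821/33, m_1 = -652/33, m_2 = 28/3, m_3 = -184/33, m_4 = -7/33.
On [3, 5], S(x) = 0 - 85/22·(x - 3) + 14/3·(x - 3)² - 41/33·(x - 3)³.
With (x - 3) = 1: S(4) = -29/66.

-0.4394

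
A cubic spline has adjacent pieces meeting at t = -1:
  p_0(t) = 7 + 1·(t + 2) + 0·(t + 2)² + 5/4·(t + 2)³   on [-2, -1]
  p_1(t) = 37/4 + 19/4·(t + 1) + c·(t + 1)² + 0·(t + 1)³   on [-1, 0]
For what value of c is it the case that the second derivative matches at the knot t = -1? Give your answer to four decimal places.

p_0''(t) = 0 + 15/2·(t + 2), so p_0''(-1) = 15/2. On the right, p_1''(-1) = 2c, so c = 15/4.

3.7500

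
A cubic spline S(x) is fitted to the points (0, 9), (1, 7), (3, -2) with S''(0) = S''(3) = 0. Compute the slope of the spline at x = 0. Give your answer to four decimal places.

-1.5833

With σ_i denoting the second derivative at x_i, h_i = 1, 2, and Δ_i = (y_(i+1) − y_i)/h_i = -2, -9/2:
  1·σ_0 + 6·σ_1 + 2·σ_2 = 6(Δ_1 - Δ_0) = -15
Natural end conditions: σ_0 = σ_2 = 0.
Solving the tridiagonal system: σ_0 = 0, σ_1 = -5/2, σ_2 = 0.
On [0, 1], S'(x) = b_0 + 2c_0·x + 3d_0·x² with b_0 = Δ_0 - h_0(2σ_0 + σ_1)/6 = -19/12, c_0 = σ_0/2 = 0, d_0 = (σ_1 - σ_0)/(6h_0) = -5/12. So S'(0) = -19/12.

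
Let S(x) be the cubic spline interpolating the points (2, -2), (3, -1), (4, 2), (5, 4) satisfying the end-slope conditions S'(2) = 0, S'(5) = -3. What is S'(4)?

4

Let m_i = S''(x_i). Step sizes h_i = 1, 1, 1; slopes of the chords Δ_i = (y_(i+1) - y_i)/h_i = 1, 3, 2.
  1·m_0 + 4·m_1 + 1·m_2 = 6(Δ_1 - Δ_0) = 12
  1·m_1 + 4·m_2 + 1·m_3 = 6(Δ_2 - Δ_1) = -6
Clamped end conditions give two more equations: 2h_0·m_0 + h_0·m_1 = 6(Δ_0 - S'(2)) = 6 and h_2·m_2 + 2h_2·m_3 = 6(S'(5) - Δ_2) = -30.
Solving the tridiagonal system: m_0 = 2, m_1 = 2, m_2 = 2, m_3 = -16.
On [4, 5], S'(x) = b_2 + 2c_2·(x - 4) + 3d_2·(x - 4)² with b_2 = Δ_2 - h_2(2m_2 + m_3)/6 = 4, c_2 = m_2/2 = 1, d_2 = (m_3 - m_2)/(6h_2) = -3. So S'(4) = 4.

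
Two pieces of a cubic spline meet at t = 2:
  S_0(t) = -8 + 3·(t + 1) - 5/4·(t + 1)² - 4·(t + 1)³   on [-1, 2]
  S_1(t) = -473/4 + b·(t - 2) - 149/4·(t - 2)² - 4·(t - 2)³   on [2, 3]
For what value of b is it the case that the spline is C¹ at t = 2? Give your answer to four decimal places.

S_0'(t) = 3 - 5/2·(t + 1) - 12·(t + 1)², so S_0'(2) = -225/2. On the right, S_1'(2) = b, so b = -225/2.

-112.5000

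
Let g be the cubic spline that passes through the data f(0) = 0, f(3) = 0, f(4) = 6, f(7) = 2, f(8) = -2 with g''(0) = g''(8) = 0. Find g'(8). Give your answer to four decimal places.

Let σ_i = g''(x_i). Step sizes h_i = 3, 1, 3, 1; slopes of the chords Δ_i = (y_(i+1) - y_i)/h_i = 0, 6, -4/3, -4.
  3·σ_0 + 8·σ_1 + 1·σ_2 = 6(Δ_1 - Δ_0) = 36
  1·σ_1 + 8·σ_2 + 3·σ_3 = 6(Δ_2 - Δ_1) = -44
  3·σ_2 + 8·σ_3 + 1·σ_4 = 6(Δ_3 - Δ_2) = -16
Natural end conditions: σ_0 = σ_4 = 0.
Forward elimination and back-substitution give σ_0 = 0, σ_1 = 571/108, σ_2 = -170/27, σ_3 = 13/36, σ_4 = 0.
On [7, 8], g'(x) = b_3 + 2c_3·(x - 7) + 3d_3·(x - 7)² with b_3 = Δ_3 - h_3(2σ_3 + σ_4)/6 = -445/108, c_3 = σ_3/2 = 13/72, d_3 = (σ_4 - σ_3)/(6h_3) = -13/216. So g'(8) = -851/216.

-3.9398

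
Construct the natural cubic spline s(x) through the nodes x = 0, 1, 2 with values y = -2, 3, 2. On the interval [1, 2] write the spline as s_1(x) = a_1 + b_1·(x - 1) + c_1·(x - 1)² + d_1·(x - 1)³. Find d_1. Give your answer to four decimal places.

Put m_i = s'' at the i-th knot. Here h = (1, 1) and Δ = (5, -1), so the interior equations h_(i-1)·m_(i-1) + 2(h_(i-1)+h_i)·m_i + h_i·m_(i+1) = 6(Δ_i − Δ_(i-1)) read
  1·m_0 + 4·m_1 + 1·m_2 = 6(Δ_1 - Δ_0) = -36
Natural end conditions: m_0 = m_2 = 0.
Solving the tridiagonal system: m_0 = 0, m_1 = -9, m_2 = 0.
On [1, 2], with s_1(x) = a_1 + b_1·(x - 1) + c_1·(x - 1)² + d_1·(x - 1)³: c_1 = m_1/2 = -9/2, d_1 = (m_2 - m_1)/(6h_1) = 3/2, b_1 = Δ_1 - h_1(2m_1 + m_2)/6 = 2.

1.5000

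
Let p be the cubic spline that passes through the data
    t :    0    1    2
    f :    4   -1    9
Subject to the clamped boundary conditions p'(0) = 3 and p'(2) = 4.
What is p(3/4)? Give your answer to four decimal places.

Write M_i for p''(x_i). With h_i = 1, 1 and divided differences Δ_i = -5, 10, the continuity of p' gives the tridiagonal system
  1·M_0 + 4·M_1 + 1·M_2 = 6(Δ_1 - Δ_0) = 90
Clamped end conditions give two more equations: 2h_0·M_0 + h_0·M_1 = 6(Δ_0 - p'(0)) = -48 and h_1·M_1 + 2h_1·M_2 = 6(p'(2) - Δ_1) = -36.
Forward elimination and back-substitution give M_0 = -46, M_1 = 44, M_2 = -40.
On [0, 1], p(t) = 4 + 3·t - 23·t² + 15·t³.
With t = 3/4: p(3/4) = -23/64.

-0.3594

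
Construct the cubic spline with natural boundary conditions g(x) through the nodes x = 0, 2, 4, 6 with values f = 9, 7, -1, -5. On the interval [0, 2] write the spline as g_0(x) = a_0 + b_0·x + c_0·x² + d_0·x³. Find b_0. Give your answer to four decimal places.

-0.0667

Write M_i for g''(x_i). With h_i = 2, 2, 2 and divided differences Δ_i = -1, -4, -2, the continuity of g' gives the tridiagonal system
  2·M_0 + 8·M_1 + 2·M_2 = 6(Δ_1 - Δ_0) = -18
  2·M_1 + 8·M_2 + 2·M_3 = 6(Δ_2 - Δ_1) = 12
Natural end conditions: M_0 = M_3 = 0.
Solving the tridiagonal system: M_0 = 0, M_1 = -14/5, M_2 = 11/5, M_3 = 0.
On [0, 2], with g_0(x) = a_0 + b_0·x + c_0·x² + d_0·x³: c_0 = M_0/2 = 0, d_0 = (M_1 - M_0)/(6h_0) = -7/30, b_0 = Δ_0 - h_0(2M_0 + M_1)/6 = -1/15.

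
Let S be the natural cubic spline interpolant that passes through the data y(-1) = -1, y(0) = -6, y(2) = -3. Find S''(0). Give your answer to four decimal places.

With m_i denoting the second derivative at x_i, h_i = 1, 2, and Δ_i = (y_(i+1) − y_i)/h_i = -5, 3/2:
  1·m_0 + 6·m_1 + 2·m_2 = 6(Δ_1 - Δ_0) = 39
Natural end conditions: m_0 = m_2 = 0.
Hence m_0 = 0, m_1 = 13/2, m_2 = 0.

6.5000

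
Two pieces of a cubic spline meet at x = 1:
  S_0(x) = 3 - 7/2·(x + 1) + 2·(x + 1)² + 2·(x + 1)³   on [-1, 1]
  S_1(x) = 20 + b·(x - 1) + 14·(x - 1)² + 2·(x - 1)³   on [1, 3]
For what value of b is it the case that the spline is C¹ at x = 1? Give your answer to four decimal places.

S_0'(x) = -7/2 + 4·(x + 1) + 6·(x + 1)², so S_0'(1) = 57/2. On the right, S_1'(1) = b, so b = 57/2.

28.5000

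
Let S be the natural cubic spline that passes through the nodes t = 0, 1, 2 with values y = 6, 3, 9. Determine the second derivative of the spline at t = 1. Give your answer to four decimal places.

13.5000

Write σ_i for S''(x_i). With h_i = 1, 1 and divided differences Δ_i = -3, 6, the continuity of S' gives the tridiagonal system
  1·σ_0 + 4·σ_1 + 1·σ_2 = 6(Δ_1 - Δ_0) = 54
Natural end conditions: σ_0 = σ_2 = 0.
Hence σ_0 = 0, σ_1 = 27/2, σ_2 = 0.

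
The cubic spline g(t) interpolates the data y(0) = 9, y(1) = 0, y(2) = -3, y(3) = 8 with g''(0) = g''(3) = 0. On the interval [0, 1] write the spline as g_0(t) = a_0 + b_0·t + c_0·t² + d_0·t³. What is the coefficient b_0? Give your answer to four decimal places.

Put m_i = g'' at the i-th knot. Here h = (1, 1, 1) and Δ = (-9, -3, 11), so the interior equations h_(i-1)·m_(i-1) + 2(h_(i-1)+h_i)·m_i + h_i·m_(i+1) = 6(Δ_i − Δ_(i-1)) read
  1·m_0 + 4·m_1 + 1·m_2 = 6(Δ_1 - Δ_0) = 36
  1·m_1 + 4·m_2 + 1·m_3 = 6(Δ_2 - Δ_1) = 84
Natural end conditions: m_0 = m_3 = 0.
Solving: m_0 = 0, m_1 = 4, m_2 = 20, m_3 = 0.
On [0, 1], with g_0(t) = a_0 + b_0·t + c_0·t² + d_0·t³: c_0 = m_0/2 = 0, d_0 = (m_1 - m_0)/(6h_0) = 2/3, b_0 = Δ_0 - h_0(2m_0 + m_1)/6 = -29/3.

-9.6667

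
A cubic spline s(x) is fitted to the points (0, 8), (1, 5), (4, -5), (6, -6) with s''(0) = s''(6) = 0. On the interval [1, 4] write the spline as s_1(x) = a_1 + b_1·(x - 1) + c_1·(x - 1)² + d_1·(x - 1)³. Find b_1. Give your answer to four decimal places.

-3.3333

Let M_i = s''(x_i). Step sizes h_i = 1, 3, 2; slopes of the chords Δ_i = (y_(i+1) - y_i)/h_i = -3, -10/3, -1/2.
  1·M_0 + 8·M_1 + 3·M_2 = 6(Δ_1 - Δ_0) = -2
  3·M_1 + 10·M_2 + 2·M_3 = 6(Δ_2 - Δ_1) = 17
Natural end conditions: M_0 = M_3 = 0.
Forward elimination and back-substitution give M_0 = 0, M_1 = -1, M_2 = 2, M_3 = 0.
On [1, 4], with s_1(x) = a_1 + b_1·(x - 1) + c_1·(x - 1)² + d_1·(x - 1)³: c_1 = M_1/2 = -1/2, d_1 = (M_2 - M_1)/(6h_1) = 1/6, b_1 = Δ_1 - h_1(2M_1 + M_2)/6 = -10/3.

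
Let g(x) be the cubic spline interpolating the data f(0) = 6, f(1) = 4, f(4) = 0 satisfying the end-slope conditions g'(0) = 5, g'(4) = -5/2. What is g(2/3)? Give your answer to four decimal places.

Let M_i = g''(x_i). Step sizes h_i = 1, 3; slopes of the chords Δ_i = (y_(i+1) - y_i)/h_i = -2, -4/3.
  1·M_0 + 8·M_1 + 3·M_2 = 6(Δ_1 - Δ_0) = 4
Clamped end conditions give two more equations: 2h_0·M_0 + h_0·M_1 = 6(Δ_0 - g'(0)) = -42 and h_1·M_1 + 2h_1·M_2 = 6(g'(4) - Δ_1) = -7.
Solving the tridiagonal system: M_0 = -187/8, M_1 = 19/4, M_2 = -85/24.
On [0, 1], g(x) = 6 + 5·x - 187/16·x² + 75/16·x³.
With x = 2/3: g(2/3) = 199/36.

5.5278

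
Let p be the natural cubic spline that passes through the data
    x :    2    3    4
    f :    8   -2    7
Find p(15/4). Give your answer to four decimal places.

3.6367

With M_i denoting the second derivative at x_i, h_i = 1, 1, and Δ_i = (y_(i+1) − y_i)/h_i = -10, 9:
  1·M_0 + 4·M_1 + 1·M_2 = 6(Δ_1 - Δ_0) = 114
Natural end conditions: M_0 = M_2 = 0.
Forward elimination and back-substitution give M_0 = 0, M_1 = 57/2, M_2 = 0.
On [3, 4], p(x) = -2 - 1/2·(x - 3) + 57/4·(x - 3)² - 19/4·(x - 3)³.
With (x - 3) = 3/4: p(15/4) = 931/256.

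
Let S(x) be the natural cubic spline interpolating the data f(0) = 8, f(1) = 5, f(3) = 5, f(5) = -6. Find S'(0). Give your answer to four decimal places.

-3.7955

Write M_i for S''(x_i). With h_i = 1, 2, 2 and divided differences Δ_i = -3, 0, -11/2, the continuity of S' gives the tridiagonal system
  1·M_0 + 6·M_1 + 2·M_2 = 6(Δ_1 - Δ_0) = 18
  2·M_1 + 8·M_2 + 2·M_3 = 6(Δ_2 - Δ_1) = -33
Natural end conditions: M_0 = M_3 = 0.
Hence M_0 = 0, M_1 = 105/22, M_2 = -117/22, M_3 = 0.
On [0, 1], S'(x) = b_0 + 2c_0·x + 3d_0·x² with b_0 = Δ_0 - h_0(2M_0 + M_1)/6 = -167/44, c_0 = M_0/2 = 0, d_0 = (M_1 - M_0)/(6h_0) = 35/44. So S'(0) = -167/44.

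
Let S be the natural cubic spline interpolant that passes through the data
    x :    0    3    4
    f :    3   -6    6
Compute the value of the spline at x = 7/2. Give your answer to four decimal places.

With σ_i denoting the second derivative at x_i, h_i = 3, 1, and Δ_i = (y_(i+1) − y_i)/h_i = -3, 12:
  3·σ_0 + 8·σ_1 + 1·σ_2 = 6(Δ_1 - Δ_0) = 90
Natural end conditions: σ_0 = σ_2 = 0.
Hence σ_0 = 0, σ_1 = 45/4, σ_2 = 0.
On [3, 4], S(x) = -6 + 33/4·(x - 3) + 45/8·(x - 3)² - 15/8·(x - 3)³.
With (x - 3) = 1/2: S(7/2) = -45/64.

-0.7031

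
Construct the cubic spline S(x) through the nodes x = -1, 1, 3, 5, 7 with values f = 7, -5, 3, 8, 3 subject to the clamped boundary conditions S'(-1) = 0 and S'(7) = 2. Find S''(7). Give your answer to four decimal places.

With σ_i denoting the second derivative at x_i, h_i = 2, 2, 2, 2, and Δ_i = (y_(i+1) − y_i)/h_i = -6, 4, 5/2, -5/2:
  2·σ_0 + 8·σ_1 + 2·σ_2 = 6(Δ_1 - Δ_0) = 60
  2·σ_1 + 8·σ_2 + 2·σ_3 = 6(Δ_2 - Δ_1) = -9
  2·σ_2 + 8·σ_3 + 2·σ_4 = 6(Δ_3 - Δ_2) = -30
Clamped end conditions give two more equations: 2h_0·σ_0 + h_0·σ_1 = 6(Δ_0 - S'(-1)) = -36 and h_3·σ_3 + 2h_3·σ_4 = 6(S'(7) - Δ_3) = 27.
Hence σ_0 = -419/28, σ_1 = 167/14, σ_2 = -11/4, σ_3 = -38/7, σ_4 = 265/28.

9.4643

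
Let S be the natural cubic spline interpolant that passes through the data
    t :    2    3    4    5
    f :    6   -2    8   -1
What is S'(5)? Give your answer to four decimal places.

Put M_i = S'' at the i-th knot. Here h = (1, 1, 1) and Δ = (-8, 10, -9), so the interior equations h_(i-1)·M_(i-1) + 2(h_(i-1)+h_i)·M_i + h_i·M_(i+1) = 6(Δ_i − Δ_(i-1)) read
  1·M_0 + 4·M_1 + 1·M_2 = 6(Δ_1 - Δ_0) = 108
  1·M_1 + 4·M_2 + 1·M_3 = 6(Δ_2 - Δ_1) = -114
Natural end conditions: M_0 = M_3 = 0.
Hence M_0 = 0, M_1 = 182/5, M_2 = -188/5, M_3 = 0.
On [4, 5], S'(t) = b_2 + 2c_2·(t - 4) + 3d_2·(t - 4)² with b_2 = Δ_2 - h_2(2M_2 + M_3)/6 = 53/15, c_2 = M_2/2 = -94/5, d_2 = (M_3 - M_2)/(6h_2) = 94/15. So S'(5) = -229/15.

-15.2667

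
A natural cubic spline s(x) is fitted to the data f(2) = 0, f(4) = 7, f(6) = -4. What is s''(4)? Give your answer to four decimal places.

Write M_i for s''(x_i). With h_i = 2, 2 and divided differences Δ_i = 7/2, -11/2, the continuity of s' gives the tridiagonal system
  2·M_0 + 8·M_1 + 2·M_2 = 6(Δ_1 - Δ_0) = -54
Natural end conditions: M_0 = M_2 = 0.
Hence M_0 = 0, M_1 = -27/4, M_2 = 0.

-6.7500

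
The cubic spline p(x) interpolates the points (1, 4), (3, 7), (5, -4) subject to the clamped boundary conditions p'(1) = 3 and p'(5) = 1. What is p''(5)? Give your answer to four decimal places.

Write M_i for p''(x_i). With h_i = 2, 2 and divided differences Δ_i = 3/2, -11/2, the continuity of p' gives the tridiagonal system
  2·M_0 + 8·M_1 + 2·M_2 = 6(Δ_1 - Δ_0) = -42
Clamped end conditions give two more equations: 2h_0·M_0 + h_0·M_1 = 6(Δ_0 - p'(1)) = -9 and h_1·M_1 + 2h_1·M_2 = 6(p'(5) - Δ_1) = 39.
Solving the tridiagonal system: M_0 = 5/2, M_1 = -19/2, M_2 = 29/2.

14.5000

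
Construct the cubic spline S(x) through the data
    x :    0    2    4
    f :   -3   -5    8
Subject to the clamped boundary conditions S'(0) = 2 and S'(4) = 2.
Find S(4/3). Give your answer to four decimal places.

-5.1111

Write M_i for S''(x_i). With h_i = 2, 2 and divided differences Δ_i = -1, 13/2, the continuity of S' gives the tridiagonal system
  2·M_0 + 8·M_1 + 2·M_2 = 6(Δ_1 - Δ_0) = 45
Clamped end conditions give two more equations: 2h_0·M_0 + h_0·M_1 = 6(Δ_0 - S'(0)) = -18 and h_1·M_1 + 2h_1·M_2 = 6(S'(4) - Δ_1) = -27.
Hence M_0 = -81/8, M_1 = 45/4, M_2 = -99/8.
On [0, 2], S(x) = -3 + 2·x - 81/16·x² + 57/32·x³.
With x = 4/3: S(4/3) = -46/9.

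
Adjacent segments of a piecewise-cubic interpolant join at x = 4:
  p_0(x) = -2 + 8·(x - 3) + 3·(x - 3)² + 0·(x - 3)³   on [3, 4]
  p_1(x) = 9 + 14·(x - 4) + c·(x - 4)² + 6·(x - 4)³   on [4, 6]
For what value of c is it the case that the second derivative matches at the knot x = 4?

3

p_0''(x) = 6 + 0·(x - 3), so p_0''(4) = 6. On the right, p_1''(4) = 2c, so c = 3.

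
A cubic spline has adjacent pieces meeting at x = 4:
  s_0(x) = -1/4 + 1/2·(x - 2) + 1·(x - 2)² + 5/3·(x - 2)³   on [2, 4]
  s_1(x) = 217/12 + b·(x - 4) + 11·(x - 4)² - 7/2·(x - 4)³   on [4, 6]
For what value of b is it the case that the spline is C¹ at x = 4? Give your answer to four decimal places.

s_0'(x) = 1/2 + 2·(x - 2) + 5·(x - 2)², so s_0'(4) = 49/2. On the right, s_1'(4) = b, so b = 49/2.

24.5000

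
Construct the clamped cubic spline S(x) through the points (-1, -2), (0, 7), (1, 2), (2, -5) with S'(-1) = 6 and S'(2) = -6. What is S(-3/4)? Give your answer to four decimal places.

With M_i denoting the second derivative at x_i, h_i = 1, 1, 1, and Δ_i = (y_(i+1) − y_i)/h_i = 9, -5, -7:
  1·M_0 + 4·M_1 + 1·M_2 = 6(Δ_1 - Δ_0) = -84
  1·M_1 + 4·M_2 + 1·M_3 = 6(Δ_2 - Δ_1) = -12
Clamped end conditions give two more equations: 2h_0·M_0 + h_0·M_1 = 6(Δ_0 - S'(-1)) = 18 and h_2·M_2 + 2h_2·M_3 = 6(S'(2) - Δ_2) = 6.
Forward elimination and back-substitution give M_0 = 114/5, M_1 = -138/5, M_2 = 18/5, M_3 = 6/5.
On [-1, 0], S(x) = -2 + 6·(x + 1) + 57/5·(x + 1)² - 42/5·(x + 1)³.
With (x + 1) = 1/4: S(-3/4) = 13/160.

0.0813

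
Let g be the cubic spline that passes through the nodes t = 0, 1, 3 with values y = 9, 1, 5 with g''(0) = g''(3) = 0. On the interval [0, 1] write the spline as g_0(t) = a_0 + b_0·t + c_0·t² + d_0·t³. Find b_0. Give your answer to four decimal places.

-9.6667

With M_i denoting the second derivative at x_i, h_i = 1, 2, and Δ_i = (y_(i+1) − y_i)/h_i = -8, 2:
  1·M_0 + 6·M_1 + 2·M_2 = 6(Δ_1 - Δ_0) = 60
Natural end conditions: M_0 = M_2 = 0.
Forward elimination and back-substitution give M_0 = 0, M_1 = 10, M_2 = 0.
On [0, 1], with g_0(t) = a_0 + b_0·t + c_0·t² + d_0·t³: c_0 = M_0/2 = 0, d_0 = (M_1 - M_0)/(6h_0) = 5/3, b_0 = Δ_0 - h_0(2M_0 + M_1)/6 = -29/3.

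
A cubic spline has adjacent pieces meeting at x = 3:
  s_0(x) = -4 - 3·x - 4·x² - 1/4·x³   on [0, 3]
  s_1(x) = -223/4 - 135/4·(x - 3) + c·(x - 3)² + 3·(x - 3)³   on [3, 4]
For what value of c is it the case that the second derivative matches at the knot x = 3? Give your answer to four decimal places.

s_0''(x) = -8 - 3/2·x, so s_0''(3) = -25/2. On the right, s_1''(3) = 2c, so c = -25/4.

-6.2500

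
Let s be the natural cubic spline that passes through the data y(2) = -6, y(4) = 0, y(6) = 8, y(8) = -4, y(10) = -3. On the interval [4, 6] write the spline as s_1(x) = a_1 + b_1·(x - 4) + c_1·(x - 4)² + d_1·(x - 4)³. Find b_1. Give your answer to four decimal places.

5.1964

Write m_i for s''(x_i). With h_i = 2, 2, 2, 2 and divided differences Δ_i = 3, 4, -6, 1/2, the continuity of s' gives the tridiagonal system
  2·m_0 + 8·m_1 + 2·m_2 = 6(Δ_1 - Δ_0) = 6
  2·m_1 + 8·m_2 + 2·m_3 = 6(Δ_2 - Δ_1) = -60
  2·m_2 + 8·m_3 + 2·m_4 = 6(Δ_3 - Δ_2) = 39
Natural end conditions: m_0 = m_4 = 0.
Solving: m_0 = 0, m_1 = 369/112, m_2 = -285/28, m_3 = 831/112, m_4 = 0.
On [4, 6], with s_1(x) = a_1 + b_1·(x - 4) + c_1·(x - 4)² + d_1·(x - 4)³: c_1 = m_1/2 = 369/224, d_1 = (m_2 - m_1)/(6h_1) = -503/448, b_1 = Δ_1 - h_1(2m_1 + m_2)/6 = 291/56.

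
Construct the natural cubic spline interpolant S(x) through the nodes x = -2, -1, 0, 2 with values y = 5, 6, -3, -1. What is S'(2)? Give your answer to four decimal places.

Put M_i = S'' at the i-th knot. Here h = (1, 1, 2) and Δ = (1, -9, 1), so the interior equations h_(i-1)·M_(i-1) + 2(h_(i-1)+h_i)·M_i + h_i·M_(i+1) = 6(Δ_i − Δ_(i-1)) read
  1·M_0 + 4·M_1 + 1·M_2 = 6(Δ_1 - Δ_0) = -60
  1·M_1 + 6·M_2 + 2·M_3 = 6(Δ_2 - Δ_1) = 60
Natural end conditions: M_0 = M_3 = 0.
Solving the tridiagonal system: M_0 = 0, M_1 = -420/23, M_2 = 300/23, M_3 = 0.
On [0, 2], S'(x) = b_2 + 2c_2·x + 3d_2·x² with b_2 = Δ_2 - h_2(2M_2 + M_3)/6 = -177/23, c_2 = M_2/2 = 150/23, d_2 = (M_3 - M_2)/(6h_2) = -25/23. So S'(2) = 123/23.

5.3478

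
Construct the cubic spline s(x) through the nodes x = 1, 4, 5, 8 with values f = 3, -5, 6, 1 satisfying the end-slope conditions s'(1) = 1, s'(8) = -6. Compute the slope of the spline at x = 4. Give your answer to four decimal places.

7.6364

Let m_i = s''(x_i). Step sizes h_i = 3, 1, 3; slopes of the chords Δ_i = (y_(i+1) - y_i)/h_i = -8/3, 11, -5/3.
  3·m_0 + 8·m_1 + 1·m_2 = 6(Δ_1 - Δ_0) = 82
  1·m_1 + 8·m_2 + 3·m_3 = 6(Δ_2 - Δ_1) = -76
Clamped end conditions give two more equations: 2h_0·m_0 + h_0·m_1 = 6(Δ_0 - s'(1)) = -22 and h_2·m_2 + 2h_2·m_3 = 6(s'(8) - Δ_2) = -26.
Forward elimination and back-substitution give m_0 = -388/33, m_1 = 178/11, m_2 = -134/11, m_3 = 58/33.
On [4, 5], s'(x) = b_1 + 2c_1·(x - 4) + 3d_1·(x - 4)² with b_1 = Δ_1 - h_1(2m_1 + m_2)/6 = 84/11, c_1 = m_1/2 = 89/11, d_1 = (m_2 - m_1)/(6h_1) = -52/11. So s'(4) = 84/11.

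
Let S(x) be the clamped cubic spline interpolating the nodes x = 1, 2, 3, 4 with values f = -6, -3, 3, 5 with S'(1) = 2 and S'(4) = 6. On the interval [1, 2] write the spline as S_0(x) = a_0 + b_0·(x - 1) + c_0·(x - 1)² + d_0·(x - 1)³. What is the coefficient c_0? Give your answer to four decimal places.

Let σ_i = S''(x_i). Step sizes h_i = 1, 1, 1; slopes of the chords Δ_i = (y_(i+1) - y_i)/h_i = 3, 6, 2.
  1·σ_0 + 4·σ_1 + 1·σ_2 = 6(Δ_1 - Δ_0) = 18
  1·σ_1 + 4·σ_2 + 1·σ_3 = 6(Δ_2 - Δ_1) = -24
Clamped end conditions give two more equations: 2h_0·σ_0 + h_0·σ_1 = 6(Δ_0 - S'(1)) = 6 and h_2·σ_2 + 2h_2·σ_3 = 6(S'(4) - Δ_2) = 24.
Hence σ_0 = -14/15, σ_1 = 118/15, σ_2 = -188/15, σ_3 = 274/15.
On [1, 2], with S_0(x) = a_0 + b_0·(x - 1) + c_0·(x - 1)² + d_0·(x - 1)³: c_0 = σ_0/2 = -7/15, d_0 = (σ_1 - σ_0)/(6h_0) = 22/15, b_0 = Δ_0 - h_0(2σ_0 + σ_1)/6 = 2.

-0.4667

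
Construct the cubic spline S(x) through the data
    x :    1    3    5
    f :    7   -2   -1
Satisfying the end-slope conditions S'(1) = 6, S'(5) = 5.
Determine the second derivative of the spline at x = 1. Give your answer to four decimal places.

Write M_i for S''(x_i). With h_i = 2, 2 and divided differences Δ_i = -9/2, 1/2, the continuity of S' gives the tridiagonal system
  2·M_0 + 8·M_1 + 2·M_2 = 6(Δ_1 - Δ_0) = 30
Clamped end conditions give two more equations: 2h_0·M_0 + h_0·M_1 = 6(Δ_0 - S'(1)) = -63 and h_1·M_1 + 2h_1·M_2 = 6(S'(5) - Δ_1) = 27.
Solving the tridiagonal system: M_0 = -79/4, M_1 = 8, M_2 = 11/4.

-19.7500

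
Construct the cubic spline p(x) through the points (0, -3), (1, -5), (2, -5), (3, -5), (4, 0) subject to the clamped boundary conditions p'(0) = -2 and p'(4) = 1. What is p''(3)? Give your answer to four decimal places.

13.2857

With m_i denoting the second derivative at x_i, h_i = 1, 1, 1, 1, and Δ_i = (y_(i+1) − y_i)/h_i = -2, 0, 0, 5:
  1·m_0 + 4·m_1 + 1·m_2 = 6(Δ_1 - Δ_0) = 12
  1·m_1 + 4·m_2 + 1·m_3 = 6(Δ_2 - Δ_1) = 0
  1·m_2 + 4·m_3 + 1·m_4 = 6(Δ_3 - Δ_2) = 30
Clamped end conditions give two more equations: 2h_0·m_0 + h_0·m_1 = 6(Δ_0 - p'(0)) = 0 and h_3·m_3 + 2h_3·m_4 = 6(p'(4) - Δ_3) = -24.
Forward elimination and back-substitution give m_0 = -33/14, m_1 = 33/7, m_2 = -9/2, m_3 = 93/7, m_4 = -261/14.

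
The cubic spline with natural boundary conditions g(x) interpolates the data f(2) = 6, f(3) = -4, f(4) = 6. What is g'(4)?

Write σ_i for g''(x_i). With h_i = 1, 1 and divided differences Δ_i = -10, 10, the continuity of g' gives the tridiagonal system
  1·σ_0 + 4·σ_1 + 1·σ_2 = 6(Δ_1 - Δ_0) = 120
Natural end conditions: σ_0 = σ_2 = 0.
Solving the tridiagonal system: σ_0 = 0, σ_1 = 30, σ_2 = 0.
On [3, 4], g'(x) = b_1 + 2c_1·(x - 3) + 3d_1·(x - 3)² with b_1 = Δ_1 - h_1(2σ_1 + σ_2)/6 = 0, c_1 = σ_1/2 = 15, d_1 = (σ_2 - σ_1)/(6h_1) = -5. So g'(4) = 15.

15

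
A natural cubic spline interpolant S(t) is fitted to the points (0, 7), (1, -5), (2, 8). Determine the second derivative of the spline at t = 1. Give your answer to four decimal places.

Write M_i for S''(x_i). With h_i = 1, 1 and divided differences Δ_i = -12, 13, the continuity of S' gives the tridiagonal system
  1·M_0 + 4·M_1 + 1·M_2 = 6(Δ_1 - Δ_0) = 150
Natural end conditions: M_0 = M_2 = 0.
Solving the tridiagonal system: M_0 = 0, M_1 = 75/2, M_2 = 0.

37.5000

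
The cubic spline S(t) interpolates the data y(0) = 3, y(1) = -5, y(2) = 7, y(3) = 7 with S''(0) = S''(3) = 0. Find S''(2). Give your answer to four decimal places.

Put M_i = S'' at the i-th knot. Here h = (1, 1, 1) and Δ = (-8, 12, 0), so the interior equations h_(i-1)·M_(i-1) + 2(h_(i-1)+h_i)·M_i + h_i·M_(i+1) = 6(Δ_i − Δ_(i-1)) read
  1·M_0 + 4·M_1 + 1·M_2 = 6(Δ_1 - Δ_0) = 120
  1·M_1 + 4·M_2 + 1·M_3 = 6(Δ_2 - Δ_1) = -72
Natural end conditions: M_0 = M_3 = 0.
Solving: M_0 = 0, M_1 = 184/5, M_2 = -136/5, M_3 = 0.

-27.2000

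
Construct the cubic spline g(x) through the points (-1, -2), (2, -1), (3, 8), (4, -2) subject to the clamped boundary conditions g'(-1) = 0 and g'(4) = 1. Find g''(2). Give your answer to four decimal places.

With M_i denoting the second derivative at x_i, h_i = 3, 1, 1, and Δ_i = (y_(i+1) − y_i)/h_i = 1/3, 9, -10:
  3·M_0 + 8·M_1 + 1·M_2 = 6(Δ_1 - Δ_0) = 52
  1·M_1 + 4·M_2 + 1·M_3 = 6(Δ_2 - Δ_1) = -114
Clamped end conditions give two more equations: 2h_0·M_0 + h_0·M_1 = 6(Δ_0 - g'(-1)) = 2 and h_2·M_2 + 2h_2·M_3 = 6(g'(4) - Δ_2) = 66.
Solving: M_0 = -622/87, M_1 = 434/29, M_2 = -1342/29, M_3 = 1628/29.

14.9655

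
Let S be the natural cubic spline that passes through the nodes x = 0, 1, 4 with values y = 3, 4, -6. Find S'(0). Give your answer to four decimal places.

1.5417

Put m_i = S'' at the i-th knot. Here h = (1, 3) and Δ = (1, -10/3), so the interior equations h_(i-1)·m_(i-1) + 2(h_(i-1)+h_i)·m_i + h_i·m_(i+1) = 6(Δ_i − Δ_(i-1)) read
  1·m_0 + 8·m_1 + 3·m_2 = 6(Δ_1 - Δ_0) = -26
Natural end conditions: m_0 = m_2 = 0.
Forward elimination and back-substitution give m_0 = 0, m_1 = -13/4, m_2 = 0.
On [0, 1], S'(x) = b_0 + 2c_0·x + 3d_0·x² with b_0 = Δ_0 - h_0(2m_0 + m_1)/6 = 37/24, c_0 = m_0/2 = 0, d_0 = (m_1 - m_0)/(6h_0) = -13/24. So S'(0) = 37/24.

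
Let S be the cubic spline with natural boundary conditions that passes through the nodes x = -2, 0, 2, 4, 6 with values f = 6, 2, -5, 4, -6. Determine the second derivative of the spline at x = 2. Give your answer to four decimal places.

9.2143

Write σ_i for S''(x_i). With h_i = 2, 2, 2, 2 and divided differences Δ_i = -2, -7/2, 9/2, -5, the continuity of S' gives the tridiagonal system
  2·σ_0 + 8·σ_1 + 2·σ_2 = 6(Δ_1 - Δ_0) = -9
  2·σ_1 + 8·σ_2 + 2·σ_3 = 6(Δ_2 - Δ_1) = 48
  2·σ_2 + 8·σ_3 + 2·σ_4 = 6(Δ_3 - Δ_2) = -57
Natural end conditions: σ_0 = σ_4 = 0.
Solving: σ_0 = 0, σ_1 = -24/7, σ_2 = 129/14, σ_3 = -66/7, σ_4 = 0.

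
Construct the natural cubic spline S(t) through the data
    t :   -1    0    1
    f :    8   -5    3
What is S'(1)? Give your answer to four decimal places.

13.2500

Write M_i for S''(x_i). With h_i = 1, 1 and divided differences Δ_i = -13, 8, the continuity of S' gives the tridiagonal system
  1·M_0 + 4·M_1 + 1·M_2 = 6(Δ_1 - Δ_0) = 126
Natural end conditions: M_0 = M_2 = 0.
Solving the tridiagonal system: M_0 = 0, M_1 = 63/2, M_2 = 0.
On [0, 1], S'(t) = b_1 + 2c_1·t + 3d_1·t² with b_1 = Δ_1 - h_1(2M_1 + M_2)/6 = -5/2, c_1 = M_1/2 = 63/4, d_1 = (M_2 - M_1)/(6h_1) = -21/4. So S'(1) = 53/4.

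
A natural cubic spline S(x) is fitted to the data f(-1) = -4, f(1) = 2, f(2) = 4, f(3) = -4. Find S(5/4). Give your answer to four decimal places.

Let σ_i = S''(x_i). Step sizes h_i = 2, 1, 1; slopes of the chords Δ_i = (y_(i+1) - y_i)/h_i = 3, 2, -8.
  2·σ_0 + 6·σ_1 + 1·σ_2 = 6(Δ_1 - Δ_0) = -6
  1·σ_1 + 4·σ_2 + 1·σ_3 = 6(Δ_2 - Δ_1) = -60
Natural end conditions: σ_0 = σ_3 = 0.
Solving: σ_0 = 0, σ_1 = 36/23, σ_2 = -354/23, σ_3 = 0.
On [1, 2], S(x) = 2 + 93/23·(x - 1) + 18/23·(x - 1)² - 65/23·(x - 1)³.
With (x - 1) = 1/4: S(5/4) = 193/64.

3.0156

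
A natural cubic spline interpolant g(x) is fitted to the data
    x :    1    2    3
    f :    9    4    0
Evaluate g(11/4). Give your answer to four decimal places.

Let σ_i = g''(x_i). Step sizes h_i = 1, 1; slopes of the chords Δ_i = (y_(i+1) - y_i)/h_i = -5, -4.
  1·σ_0 + 4·σ_1 + 1·σ_2 = 6(Δ_1 - Δ_0) = 6
Natural end conditions: σ_0 = σ_2 = 0.
Solving: σ_0 = 0, σ_1 = 3/2, σ_2 = 0.
On [2, 3], g(x) = 4 - 9/2·(x - 2) + 3/4·(x - 2)² - 1/4·(x - 2)³.
With (x - 2) = 3/4: g(11/4) = 241/256.

0.9414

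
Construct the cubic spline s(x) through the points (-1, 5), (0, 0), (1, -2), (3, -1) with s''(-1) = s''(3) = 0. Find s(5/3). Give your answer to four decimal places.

Let M_i = s''(x_i). Step sizes h_i = 1, 1, 2; slopes of the chords Δ_i = (y_(i+1) - y_i)/h_i = -5, -2, 1/2.
  1·M_0 + 4·M_1 + 1·M_2 = 6(Δ_1 - Δ_0) = 18
  1·M_1 + 6·M_2 + 2·M_3 = 6(Δ_2 - Δ_1) = 15
Natural end conditions: M_0 = M_3 = 0.
Solving the tridiagonal system: M_0 = 0, M_1 = 93/23, M_2 = 42/23, M_3 = 0.
On [1, 3], s(x) = -2 - 33/46·(x - 1) + 21/23·(x - 1)² - 7/46·(x - 1)³.
With (x - 1) = 2/3: s(5/3) = -1315/621.

-2.1176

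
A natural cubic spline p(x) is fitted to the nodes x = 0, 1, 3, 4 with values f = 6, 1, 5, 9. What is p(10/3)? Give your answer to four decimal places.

Write M_i for p''(x_i). With h_i = 1, 2, 1 and divided differences Δ_i = -5, 2, 4, the continuity of p' gives the tridiagonal system
  1·M_0 + 6·M_1 + 2·M_2 = 6(Δ_1 - Δ_0) = 42
  2·M_1 + 6·M_2 + 1·M_3 = 6(Δ_2 - Δ_1) = 12
Natural end conditions: M_0 = M_3 = 0.
Solving the tridiagonal system: M_0 = 0, M_1 = 57/8, M_2 = -3/8, M_3 = 0.
On [3, 4], p(x) = 5 + 33/8·(x - 3) - 3/16·(x - 3)² + 1/16·(x - 3)³.
With (x - 3) = 1/3: p(10/3) = 1373/216.

6.3565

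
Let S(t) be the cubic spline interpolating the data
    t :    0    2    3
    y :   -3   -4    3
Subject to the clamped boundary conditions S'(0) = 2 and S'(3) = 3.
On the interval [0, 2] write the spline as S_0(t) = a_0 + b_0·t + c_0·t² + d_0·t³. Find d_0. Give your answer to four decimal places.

2.1042

Write M_i for S''(x_i). With h_i = 2, 1 and divided differences Δ_i = -1/2, 7, the continuity of S' gives the tridiagonal system
  2·M_0 + 6·M_1 + 1·M_2 = 6(Δ_1 - Δ_0) = 45
Clamped end conditions give two more equations: 2h_0·M_0 + h_0·M_1 = 6(Δ_0 - S'(0)) = -15 and h_1·M_1 + 2h_1·M_2 = 6(S'(3) - Δ_1) = -24.
Forward elimination and back-substitution give M_0 = -131/12, M_1 = 43/3, M_2 = -115/6.
On [0, 2], with S_0(t) = a_0 + b_0·t + c_0·t² + d_0·t³: c_0 = M_0/2 = -131/24, d_0 = (M_1 - M_0)/(6h_0) = 101/48, b_0 = Δ_0 - h_0(2M_0 + M_1)/6 = 2.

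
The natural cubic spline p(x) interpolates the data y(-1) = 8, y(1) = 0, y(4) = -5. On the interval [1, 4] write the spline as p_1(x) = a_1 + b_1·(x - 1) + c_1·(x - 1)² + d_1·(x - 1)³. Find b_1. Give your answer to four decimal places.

With M_i denoting the second derivative at x_i, h_i = 2, 3, and Δ_i = (y_(i+1) − y_i)/h_i = -4, -5/3:
  2·M_0 + 10·M_1 + 3·M_2 = 6(Δ_1 - Δ_0) = 14
Natural end conditions: M_0 = M_2 = 0.
Solving the tridiagonal system: M_0 = 0, M_1 = 7/5, M_2 = 0.
On [1, 4], with p_1(x) = a_1 + b_1·(x - 1) + c_1·(x - 1)² + d_1·(x - 1)³: c_1 = M_1/2 = 7/10, d_1 = (M_2 - M_1)/(6h_1) = -7/90, b_1 = Δ_1 - h_1(2M_1 + M_2)/6 = -46/15.

-3.0667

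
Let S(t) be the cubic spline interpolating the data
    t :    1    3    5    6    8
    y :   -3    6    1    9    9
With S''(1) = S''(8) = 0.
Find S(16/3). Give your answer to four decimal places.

3.2442

Write M_i for S''(x_i). With h_i = 2, 2, 1, 2 and divided differences Δ_i = 9/2, -5/2, 8, 0, the continuity of S' gives the tridiagonal system
  2·M_0 + 8·M_1 + 2·M_2 = 6(Δ_1 - Δ_0) = -42
  2·M_1 + 6·M_2 + 1·M_3 = 6(Δ_2 - Δ_1) = 63
  1·M_2 + 6·M_3 + 2·M_4 = 6(Δ_3 - Δ_2) = -48
Natural end conditions: M_0 = M_4 = 0.
Solving the tridiagonal system: M_0 = 0, M_1 = -1161/128, M_2 = 489/32, M_3 = -675/64, M_4 = 0.
On [5, 6], S(t) = 1 + 597/128·(t - 5) + 489/64·(t - 5)² - 551/128·(t - 5)³.
With (t - 5) = 1/3: S(16/3) = 2803/864.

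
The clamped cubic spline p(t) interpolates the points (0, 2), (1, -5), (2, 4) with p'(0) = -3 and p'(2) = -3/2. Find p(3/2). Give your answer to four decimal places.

Put M_i = p'' at the i-th knot. Here h = (1, 1) and Δ = (-7, 9), so the interior equations h_(i-1)·M_(i-1) + 2(h_(i-1)+h_i)·M_i + h_i·M_(i+1) = 6(Δ_i − Δ_(i-1)) read
  1·M_0 + 4·M_1 + 1·M_2 = 6(Δ_1 - Δ_0) = 96
Clamped end conditions give two more equations: 2h_0·M_0 + h_0·M_1 = 6(Δ_0 - p'(0)) = -24 and h_1·M_1 + 2h_1·M_2 = 6(p'(2) - Δ_1) = -63.
Solving the tridiagonal system: M_0 = -141/4, M_1 = 93/2, M_2 = -219/4.
On [1, 2], p(t) = -5 + 21/8·(t - 1) + 93/4·(t - 1)² - 135/8·(t - 1)³.
With (t - 1) = 1/2: p(3/2) = 1/64.

0.0156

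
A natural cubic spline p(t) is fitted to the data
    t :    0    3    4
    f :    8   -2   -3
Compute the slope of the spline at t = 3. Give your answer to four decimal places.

-1.5833

Write M_i for p''(x_i). With h_i = 3, 1 and divided differences Δ_i = -10/3, -1, the continuity of p' gives the tridiagonal system
  3·M_0 + 8·M_1 + 1·M_2 = 6(Δ_1 - Δ_0) = 14
Natural end conditions: M_0 = M_2 = 0.
Solving: M_0 = 0, M_1 = 7/4, M_2 = 0.
On [3, 4], p'(t) = b_1 + 2c_1·(t - 3) + 3d_1·(t - 3)² with b_1 = Δ_1 - h_1(2M_1 + M_2)/6 = -19/12, c_1 = M_1/2 = 7/8, d_1 = (M_2 - M_1)/(6h_1) = -7/24. So p'(3) = -19/12.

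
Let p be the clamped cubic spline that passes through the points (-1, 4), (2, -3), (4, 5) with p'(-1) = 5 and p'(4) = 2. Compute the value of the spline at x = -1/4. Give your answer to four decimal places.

4.9313

With M_i denoting the second derivative at x_i, h_i = 3, 2, and Δ_i = (y_(i+1) − y_i)/h_i = -7/3, 4:
  3·M_0 + 10·M_1 + 2·M_2 = 6(Δ_1 - Δ_0) = 38
Clamped end conditions give two more equations: 2h_0·M_0 + h_0·M_1 = 6(Δ_0 - p'(-1)) = -44 and h_1·M_1 + 2h_1·M_2 = 6(p'(4) - Δ_1) = -12.
Solving: M_0 = -176/15, M_1 = 44/5, M_2 = -37/5.
On [-1, 2], p(x) = 4 + 5·(x + 1) - 88/15·(x + 1)² + 154/135·(x + 1)³.
With (x + 1) = 3/4: p(-1/4) = 789/160.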